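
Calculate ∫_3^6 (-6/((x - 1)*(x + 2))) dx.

-4*log(5) + 8*log(2)

Factor the denominator: x**2 + x - 2 = (x + 2)(x - 1).
Partial fractions: -6/((x - 1)*(x + 2)) = 2/(x + 2) - 2/(x - 1).
An antiderivative is F(x) = -2*log(x - 1) + 2*log(x + 2).
Then F(6) - F(3) = (log(64/25)) - (log(25/4)) = -4*log(5) + 8*log(2).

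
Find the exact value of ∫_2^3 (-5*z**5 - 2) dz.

-3337/6

By the power rule, an antiderivative is F(z) = -5*z**6/6 - 2*z.
Then F(3) - F(2) = (-1227/2) - (-172/3) = -3337/6.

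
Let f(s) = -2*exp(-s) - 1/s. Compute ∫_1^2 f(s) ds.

-2*exp(-1) - log(2) + 2*exp(-2)

An antiderivative is F(s) = -log(s) + 2*exp(-s).
Then F(2) - F(1) = (-log(2) + 2*exp(-2)) - (2*exp(-1)) = -2*exp(-1) - log(2) + 2*exp(-2).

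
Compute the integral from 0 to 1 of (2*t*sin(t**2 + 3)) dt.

cos(3) - cos(4)

Let u = t**2 + 3, so du = 2*t dt. When t = 0, u = 3; when t = 1, u = 4.
The integral becomes ∫ sin(u) du from 3 to 4, with antiderivative -cos(u).
Back in t: F(t) = -cos(t**2 + 3).
Then F(1) - F(0) = (-cos(4)) - (-cos(3)) = cos(3) - cos(4).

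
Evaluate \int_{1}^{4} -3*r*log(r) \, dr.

Integrate by parts once (u = ln r, dv = -3*r dr).
An antiderivative is F(r) = -3*r**2*(2*log(r) - 1)/4.
Then F(4) - F(1) = (12 - 48*log(2)) - (3/4) = 45/4 - 48*log(2).

45/4 - 48*log(2)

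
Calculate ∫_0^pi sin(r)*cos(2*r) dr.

Use the identity sin(r)cos(2*r) = [sin(3*r) + sin(-r)]/2.
An antiderivative is F(r) = cos(r)/2 - cos(3*r)/6.
Then F(pi) - F(0) = (-1/3) - (1/3) = -2/3.

-2/3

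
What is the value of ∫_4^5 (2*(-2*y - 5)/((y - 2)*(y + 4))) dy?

Factor the denominator: y**2 + 2*y - 8 = (y + 4)(y - 2).
Partial fractions: 2*(-2*y - 5)/((y - 2)*(y + 4)) = -1/(y + 4) - 3/(y - 2).
An antiderivative is F(y) = -3*log(y - 2) - log(y + 4).
Then F(5) - F(4) = (-5*log(3)) - (-log(64)) = -5*log(3) + 6*log(2).

-5*log(3) + 6*log(2)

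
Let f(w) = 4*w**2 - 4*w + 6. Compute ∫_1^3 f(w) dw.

By the power rule, an antiderivative is F(w) = 4*w**3/3 - 2*w**2 + 6*w.
Then F(3) - F(1) = (36) - (16/3) = 92/3.

92/3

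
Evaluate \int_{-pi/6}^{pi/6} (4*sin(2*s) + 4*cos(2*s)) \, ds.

2*sqrt(3)

An antiderivative is F(s) = 2*sin(2*s) - 2*cos(2*s).
Then F(pi/6) - F(-pi/6) = (-1 + sqrt(3)) - (-sqrt(3) - 1) = 2*sqrt(3).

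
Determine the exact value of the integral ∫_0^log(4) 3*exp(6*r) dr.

4095/2

Let u = exp(r), so du = exp(r) dr. When r = 0, u = 1; when r = log(4), u = 4.
The integral becomes 3·∫ u**5 du from 1 to 4, with antiderivative u**6/2.
Back in r: F(r) = exp(6*r)/2.
Then F(log(4)) - F(0) = (2048) - (1/2) = 4095/2.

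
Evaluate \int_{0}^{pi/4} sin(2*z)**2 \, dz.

Use the identity sin^2(2*z) = (1 - cos(4*z))/2.
An antiderivative is F(z) = z/2 - sin(4*z)/8.
Then F(pi/4) - F(0) = (pi/8) - (0) = pi/8.

pi/8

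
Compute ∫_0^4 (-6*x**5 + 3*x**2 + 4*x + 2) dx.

By the power rule, an antiderivative is F(x) = -x**6 + x**3 + 2*x**2 + 2*x.
Then F(4) - F(0) = (-3992) - (0) = -3992.

-3992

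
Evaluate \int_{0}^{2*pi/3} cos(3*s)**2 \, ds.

pi/3

Use the identity cos^2(3*s) = (1 + cos(6*s))/2.
An antiderivative is F(s) = s/2 + sin(6*s)/12.
Then F(2*pi/3) - F(0) = (pi/3) - (0) = pi/3.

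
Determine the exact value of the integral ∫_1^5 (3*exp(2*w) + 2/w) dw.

-3*exp(2)/2 + log(25) + 3*exp(10)/2

An antiderivative is F(w) = 3*exp(2*w)/2 + 2*log(w).
Then F(5) - F(1) = (log(25) + 3*exp(10)/2) - (3*exp(2)/2) = -3*exp(2)/2 + log(25) + 3*exp(10)/2.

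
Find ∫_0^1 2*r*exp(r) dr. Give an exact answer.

Integrate by parts once (u = r, dv = 2*exp(r) dr).
An antiderivative is F(r) = (2*r - 2)*exp(r).
Then F(1) - F(0) = (0) - (-2) = 2.

2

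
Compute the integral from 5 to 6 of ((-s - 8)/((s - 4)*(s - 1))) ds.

Factor the denominator: s**2 - 5*s + 4 = (s - 1)(s - 4).
Partial fractions: (-s - 8)/((s - 4)*(s - 1)) = 3/(s - 1) - 4/(s - 4).
An antiderivative is F(s) = -4*log(s - 4) + 3*log(s - 1).
Then F(6) - F(5) = (-4*log(2) + 3*log(5)) - (log(64)) = -10*log(2) + 3*log(5).

-10*log(2) + 3*log(5)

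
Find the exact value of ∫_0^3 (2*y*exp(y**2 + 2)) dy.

-exp(2) + exp(11)

Let u = y**2 + 2, so du = 2*y dy. When y = 0, u = 2; when y = 3, u = 11.
The integral becomes ∫ exp(u) du from 2 to 11, with antiderivative exp(u).
Back in y: F(y) = exp(y**2 + 2).
Then F(3) - F(0) = (exp(11)) - (exp(2)) = -exp(2) + exp(11).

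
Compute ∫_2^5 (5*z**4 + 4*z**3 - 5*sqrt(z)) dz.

By the power rule, an antiderivative is F(z) = z**5 + z**4 - 10*z**(3/2)/3.
Then F(5) - F(2) = (3750 - 50*sqrt(5)/3) - (48 - 20*sqrt(2)/3) = -50*sqrt(5)/3 + 20*sqrt(2)/3 + 3702.

-50*sqrt(5)/3 + 20*sqrt(2)/3 + 3702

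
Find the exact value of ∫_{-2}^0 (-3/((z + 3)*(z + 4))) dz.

log(8/27)

Factor the denominator: z**2 + 7*z + 12 = (z + 4)(z + 3).
Partial fractions: -3/((z + 3)*(z + 4)) = 3/(z + 4) - 3/(z + 3).
An antiderivative is F(z) = -3*log(z + 3) + 3*log(z + 4).
Then F(0) - F(-2) = (log(64/27)) - (log(8)) = log(8/27).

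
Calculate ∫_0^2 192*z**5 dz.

2048

Let u = 2*z, so du = 2 dz. When z = 0, u = 0; when z = 2, u = 4.
The integral becomes 3·∫ u**5 du from 0 to 4, with antiderivative u**6/2.
Back in z: F(z) = 32*z**6.
Then F(2) - F(0) = (2048) - (0) = 2048.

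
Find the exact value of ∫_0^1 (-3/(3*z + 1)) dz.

-log(4)

An antiderivative is F(z) = -log(3*z + 1).
Then F(1) - F(0) = (-log(4)) - (0) = -log(4).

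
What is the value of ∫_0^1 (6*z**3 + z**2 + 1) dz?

By the power rule, an antiderivative is F(z) = 3*z**4/2 + z**3/3 + z.
Then F(1) - F(0) = (17/6) - (0) = 17/6.

17/6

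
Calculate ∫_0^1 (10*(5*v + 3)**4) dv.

13010

Let u = 5*v + 3, so du = 5 dv. When v = 0, u = 3; when v = 1, u = 8.
The integral becomes 2·∫ u**4 du from 3 to 8, with antiderivative 2*u**5/5.
Back in v: F(v) = 2*(5*v + 3)**5/5.
Then F(1) - F(0) = (65536/5) - (486/5) = 13010.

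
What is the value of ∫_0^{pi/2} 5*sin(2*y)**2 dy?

5*pi/4

Use the identity sin^2(2*y) = (1 - cos(4*y))/2.
An antiderivative is F(y) = 5*y/2 - 5*sin(4*y)/8.
Then F(pi/2) - F(0) = (5*pi/4) - (0) = 5*pi/4.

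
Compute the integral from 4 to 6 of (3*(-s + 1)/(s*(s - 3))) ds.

Factor the denominator: s**2 - 3*s = s(s - 3).
Partial fractions: 3*(-s + 1)/(s*(s - 3)) = -1/s - 2/(s - 3).
An antiderivative is F(s) = -log(s) - 2*log(s - 3).
Then F(6) - F(4) = (-log(54)) - (-log(4)) = log(2/27).

log(2/27)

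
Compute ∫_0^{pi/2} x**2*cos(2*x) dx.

Integrate by parts twice (u = x^2, dv = cos(2*x) dx).
An antiderivative is F(x) = x**2*sin(2*x)/2 + x*cos(2*x)/2 - sin(2*x)/4.
Then F(pi/2) - F(0) = (-pi/4) - (0) = -pi/4.

-pi/4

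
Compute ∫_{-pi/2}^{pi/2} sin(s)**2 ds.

pi/2

Use the identity sin^2(s) = (1 - cos(2*s))/2.
An antiderivative is F(s) = s/2 - sin(2*s)/4.
Then F(pi/2) - F(-pi/2) = (pi/4) - (-pi/4) = pi/2.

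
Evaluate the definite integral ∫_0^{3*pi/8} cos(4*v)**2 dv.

Use the identity cos^2(4*v) = (1 + cos(8*v))/2.
An antiderivative is F(v) = v/2 + sin(8*v)/16.
Then F(3*pi/8) - F(0) = (3*pi/16) - (0) = 3*pi/16.

3*pi/16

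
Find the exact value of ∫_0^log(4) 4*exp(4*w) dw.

255

Let u = exp(w), so du = exp(w) dw. When w = 0, u = 1; when w = log(4), u = 4.
The integral becomes 4·∫ u**3 du from 1 to 4, with antiderivative u**4.
Back in w: F(w) = exp(4*w).
Then F(log(4)) - F(0) = (256) - (1) = 255.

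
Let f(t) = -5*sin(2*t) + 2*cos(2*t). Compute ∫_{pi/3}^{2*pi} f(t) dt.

An antiderivative is F(t) = sin(2*t) + 5*cos(2*t)/2.
Then F(2*pi) - F(pi/3) = (5/2) - (-5/4 + sqrt(3)/2) = 15/4 - sqrt(3)/2.

15/4 - sqrt(3)/2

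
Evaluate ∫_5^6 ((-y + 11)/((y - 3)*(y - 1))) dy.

Factor the denominator: y**2 - 4*y + 3 = (y - 1)(y - 3).
Partial fractions: (-y + 11)/((y - 3)*(y - 1)) = -5/(y - 1) + 4/(y - 3).
An antiderivative is F(y) = 4*log(y - 3) - 5*log(y - 1).
Then F(6) - F(5) = (-5*log(5) + 4*log(3)) - (-log(64)) = -5*log(5) + 6*log(2) + 4*log(3).

-5*log(5) + 6*log(2) + 4*log(3)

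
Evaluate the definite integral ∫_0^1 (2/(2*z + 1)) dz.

log(3)

Let u = 2*z + 1, so du = 2 dz. When z = 0, u = 1; when z = 1, u = 3.
The integral becomes ∫ 1/u du from 1 to 3, with antiderivative log(u).
Back in z: F(z) = log(2*z + 1).
Then F(1) - F(0) = (log(3)) - (0) = log(3).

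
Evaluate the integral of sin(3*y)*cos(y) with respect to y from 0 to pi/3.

9/16

Use the identity sin(3*y)cos(y) = [sin(4*y) + sin(2*y)]/2.
An antiderivative is F(y) = -cos(2*y)/4 - cos(4*y)/8.
Then F(pi/3) - F(0) = (3/16) - (-3/8) = 9/16.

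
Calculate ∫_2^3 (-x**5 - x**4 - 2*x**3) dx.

By the power rule, an antiderivative is F(x) = -x**6/6 - x**5/5 - x**4/2.
Then F(3) - F(2) = (-1053/5) - (-376/15) = -2783/15.

-2783/15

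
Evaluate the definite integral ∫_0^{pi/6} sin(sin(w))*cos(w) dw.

Let u = sin(w), so du = cos(w) dw. When w = 0, u = 0; when w = pi/6, u = 1/2.
The integral becomes ∫ sin(u) du from 0 to 1/2, with antiderivative -cos(u).
Back in w: F(w) = -cos(sin(w)).
Then F(pi/6) - F(0) = (-cos(1/2)) - (-1) = 1 - cos(1/2).

1 - cos(1/2)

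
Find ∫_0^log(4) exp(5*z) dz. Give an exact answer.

1023/5

Let u = exp(z), so du = exp(z) dz. When z = 0, u = 1; when z = log(4), u = 4.
The integral becomes ∫ u**4 du from 1 to 4, with antiderivative u**5/5.
Back in z: F(z) = exp(5*z)/5.
Then F(log(4)) - F(0) = (1024/5) - (1/5) = 1023/5.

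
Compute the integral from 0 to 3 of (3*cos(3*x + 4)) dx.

sin(13) - sin(4)

Let u = 3*x + 4, so du = 3 dx. When x = 0, u = 4; when x = 3, u = 13.
The integral becomes ∫ cos(u) du from 4 to 13, with antiderivative sin(u).
Back in x: F(x) = sin(3*x + 4).
Then F(3) - F(0) = (sin(13)) - (sin(4)) = sin(13) - sin(4).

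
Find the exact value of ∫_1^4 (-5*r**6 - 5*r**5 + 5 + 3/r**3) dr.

By the power rule, an antiderivative is F(r) = -5*r**7/7 - 5*r**6/6 + 5*r - 3/(2*r**2).
Then F(4) - F(1) = (-10144703/672) - (41/21) = -3382005/224.

-3382005/224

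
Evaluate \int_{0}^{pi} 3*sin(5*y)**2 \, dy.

3*pi/2

Use the identity sin^2(5*y) = (1 - cos(10*y))/2.
An antiderivative is F(y) = 3*y/2 - 3*sin(10*y)/20.
Then F(pi) - F(0) = (3*pi/2) - (0) = 3*pi/2.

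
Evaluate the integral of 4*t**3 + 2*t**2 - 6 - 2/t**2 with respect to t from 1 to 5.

10216/15

By the power rule, an antiderivative is F(t) = t**4 + 2*t**3/3 - 6*t + 2/t.
Then F(5) - F(1) = (10181/15) - (-7/3) = 10216/15.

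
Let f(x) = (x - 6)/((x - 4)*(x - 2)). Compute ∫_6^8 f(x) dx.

log(9/8)

Factor the denominator: x**2 - 6*x + 8 = (x - 2)(x - 4).
Partial fractions: (x - 6)/((x - 4)*(x - 2)) = 2/(x - 2) - 1/(x - 4).
An antiderivative is F(x) = -log(x - 4) + 2*log(x - 2).
Then F(8) - F(6) = (log(9)) - (log(8)) = log(9/8).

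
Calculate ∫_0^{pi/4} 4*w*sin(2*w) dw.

1

Integrate by parts once (u = w, dv = 4*sin(2*w) dw).
An antiderivative is F(w) = -2*w*cos(2*w) + sin(2*w).
Then F(pi/4) - F(0) = (1) - (0) = 1.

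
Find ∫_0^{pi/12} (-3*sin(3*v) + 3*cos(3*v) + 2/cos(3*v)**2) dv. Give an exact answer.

-1/3 + sqrt(2)

An antiderivative is F(v) = sin(3*v) + cos(3*v) + 2*tan(3*v)/3.
Then F(pi/12) - F(0) = (2/3 + sqrt(2)) - (1) = -1/3 + sqrt(2).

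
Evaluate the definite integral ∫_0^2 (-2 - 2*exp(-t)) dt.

-6 + 2*exp(-2)

An antiderivative is F(t) = -2*t + 2*exp(-t).
Then F(2) - F(0) = (-4 + 2*exp(-2)) - (2) = -6 + 2*exp(-2).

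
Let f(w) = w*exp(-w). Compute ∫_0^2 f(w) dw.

Integrate by parts once (u = w, dv = exp(-w) dw).
An antiderivative is F(w) = (-w - 1)*exp(-w).
Then F(2) - F(0) = (-3*exp(-2)) - (-1) = 1 - 3*exp(-2).

1 - 3*exp(-2)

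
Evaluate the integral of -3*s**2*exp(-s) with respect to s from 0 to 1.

Integrate by parts twice (u = s^2, dv = -3*exp(-s) ds).
An antiderivative is F(s) = (3*s**2 + 6*s + 6)*exp(-s).
Then F(1) - F(0) = (15*exp(-1)) - (6) = -6 + 15*exp(-1).

-6 + 15*exp(-1)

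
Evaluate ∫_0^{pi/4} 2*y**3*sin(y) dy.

Integrate by parts 3 times (u = y^3, dv = 2*sin(y) dy).
An antiderivative is F(y) = -2*y**3*cos(y) + 6*y**2*sin(y) + 12*y*cos(y) - 12*sin(y).
Then F(pi/4) - F(0) = (sqrt(2)*(-384 - pi**3 + 12*pi**2 + 96*pi)/64) - (0) = sqrt(2)*(-384 - pi**3 + 12*pi**2 + 96*pi)/64.

sqrt(2)*(-384 - pi**3 + 12*pi**2 + 96*pi)/64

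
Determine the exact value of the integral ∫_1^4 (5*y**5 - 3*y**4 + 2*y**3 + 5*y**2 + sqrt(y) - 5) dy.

By the power rule, an antiderivative is F(y) = 5*y**6/6 - 3*y**5/5 + y**4/2 + 2*y**(3/2)/3 + 5*y**3/3 - 5*y.
Then F(4) - F(1) = (45284/15) - (-29/15) = 45313/15.

45313/15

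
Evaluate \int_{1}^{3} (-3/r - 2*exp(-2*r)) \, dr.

An antiderivative is F(r) = -3*log(r) + exp(-2*r).
Then F(3) - F(1) = (-3*log(3) + exp(-6)) - (exp(-2)) = -3*log(3) - exp(-2) + exp(-6).

-3*log(3) - exp(-2) + exp(-6)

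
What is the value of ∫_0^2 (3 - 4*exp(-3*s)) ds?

4*exp(-6)/3 + 14/3

An antiderivative is F(s) = 3*s + 4*exp(-3*s)/3.
Then F(2) - F(0) = (4*exp(-6)/3 + 6) - (4/3) = 4*exp(-6)/3 + 14/3.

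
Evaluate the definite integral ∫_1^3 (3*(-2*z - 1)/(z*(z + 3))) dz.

-6*log(3) + 5*log(2)

Factor the denominator: z**2 + 3*z = (z + 3)z.
Partial fractions: 3*(-2*z - 1)/(z*(z + 3)) = -5/(z + 3) - 1/z.
An antiderivative is F(z) = -log(z) - 5*log(z + 3).
Then F(3) - F(1) = (-6*log(3) - 5*log(2)) - (-10*log(2)) = -6*log(3) + 5*log(2).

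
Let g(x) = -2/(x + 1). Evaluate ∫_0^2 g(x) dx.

An antiderivative is F(x) = -2*log(x + 1).
Then F(2) - F(0) = (-log(9)) - (0) = -log(9).

-log(9)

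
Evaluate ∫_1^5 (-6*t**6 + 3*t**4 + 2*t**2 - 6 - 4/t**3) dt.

-34141948/525

By the power rule, an antiderivative is F(t) = -6*t**7/7 + 3*t**5/5 + 2*t**3/3 - 6*t + 2/t**2.
Then F(5) - F(1) = (-34143833/525) - (-377/105) = -34141948/525.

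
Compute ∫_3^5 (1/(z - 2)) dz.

log(3)

An antiderivative is F(z) = log(z - 2).
Then F(5) - F(3) = (log(3)) - (0) = log(3).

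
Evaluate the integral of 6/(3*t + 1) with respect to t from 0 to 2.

Let u = 3*t + 1, so du = 3 dt. When t = 0, u = 1; when t = 2, u = 7.
The integral becomes 2·∫ 1/u du from 1 to 7, with antiderivative 2*log(u).
Back in t: F(t) = 2*log(3*t + 1).
Then F(2) - F(0) = (log(49)) - (0) = log(49).

log(49)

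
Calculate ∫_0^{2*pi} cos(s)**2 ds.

pi

Use the identity cos^2(s) = (1 + cos(2*s))/2.
An antiderivative is F(s) = s/2 + sin(2*s)/4.
Then F(2*pi) - F(0) = (pi) - (0) = pi.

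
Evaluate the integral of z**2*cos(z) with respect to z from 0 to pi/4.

Integrate by parts twice (u = z^2, dv = cos(z) dz).
An antiderivative is F(z) = z**2*sin(z) + 2*z*cos(z) - 2*sin(z).
Then F(pi/4) - F(0) = (sqrt(2)*(-32 + pi**2 + 8*pi)/32) - (0) = sqrt(2)*(-32 + pi**2 + 8*pi)/32.

sqrt(2)*(-32 + pi**2 + 8*pi)/32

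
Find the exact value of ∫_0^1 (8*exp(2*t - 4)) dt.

Let u = 2*t - 4, so du = 2 dt. When t = 0, u = -4; when t = 1, u = -2.
The integral becomes 4·∫ exp(u) du from -4 to -2, with antiderivative 4*exp(u).
Back in t: F(t) = 4*exp(2*t - 4).
Then F(1) - F(0) = (4*exp(-2)) - (4*exp(-4)) = -(4 - 4*exp(2))*exp(-4).

-(4 - 4*exp(2))*exp(-4)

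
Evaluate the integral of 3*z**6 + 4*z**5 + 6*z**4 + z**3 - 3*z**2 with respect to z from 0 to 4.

By the power rule, an antiderivative is F(z) = 3*z**7/7 + 2*z**6/3 + 6*z**5/5 + z**4/4 - z**3.
Then F(4) - F(0) = (1153024/105) - (0) = 1153024/105.

1153024/105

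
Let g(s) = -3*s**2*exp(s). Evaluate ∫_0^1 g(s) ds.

Integrate by parts twice (u = s^2, dv = -3*exp(s) ds).
An antiderivative is F(s) = (-3*s**2 + 6*s - 6)*exp(s).
Then F(1) - F(0) = (-3*E) - (-6) = 6 - 3*E.

6 - 3*E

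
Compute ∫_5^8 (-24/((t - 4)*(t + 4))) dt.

Factor the denominator: t**2 - 16 = (t + 4)(t - 4).
Partial fractions: -24/((t - 4)*(t + 4)) = 3/(t + 4) - 3/(t - 4).
An antiderivative is F(t) = -3*log(t - 4) + 3*log(t + 4).
Then F(8) - F(5) = (log(27)) - (6*log(3)) = -log(27).

-log(27)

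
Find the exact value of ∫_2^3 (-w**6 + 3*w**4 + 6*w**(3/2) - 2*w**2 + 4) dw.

By the power rule, an antiderivative is F(w) = -w**7/7 + 12*w**(5/2)/5 + 3*w**5/5 - 2*w**3/3 + 4*w.
Then F(3) - F(2) = (-6042/35 + 108*sqrt(3)/5) - (376/105 + 48*sqrt(2)/5) = -18502/105 - 48*sqrt(2)/5 + 108*sqrt(3)/5.

-18502/105 - 48*sqrt(2)/5 + 108*sqrt(3)/5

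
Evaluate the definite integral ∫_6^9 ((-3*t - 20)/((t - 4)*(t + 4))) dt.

-5*log(5) + 3*log(2) + log(13)

Factor the denominator: t**2 - 16 = (t + 4)(t - 4).
Partial fractions: (-3*t - 20)/((t - 4)*(t + 4)) = 1/(t + 4) - 4/(t - 4).
An antiderivative is F(t) = -4*log(t - 4) + log(t + 4).
Then F(9) - F(6) = (-4*log(5) + log(13)) - (log(5/8)) = -5*log(5) + 3*log(2) + log(13).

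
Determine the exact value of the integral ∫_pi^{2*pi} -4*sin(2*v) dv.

An antiderivative is F(v) = 2*cos(2*v).
Then F(2*pi) - F(pi) = (2) - (2) = 0.

0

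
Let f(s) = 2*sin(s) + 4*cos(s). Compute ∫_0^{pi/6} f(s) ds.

An antiderivative is F(s) = 4*sin(s) - 2*cos(s).
Then F(pi/6) - F(0) = (2 - sqrt(3)) - (-2) = 4 - sqrt(3).

4 - sqrt(3)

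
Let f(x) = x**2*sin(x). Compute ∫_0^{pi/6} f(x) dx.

-2 - sqrt(3)*pi**2/72 + pi/6 + sqrt(3)

Integrate by parts twice (u = x^2, dv = sin(x) dx).
An antiderivative is F(x) = -x**2*cos(x) + 2*x*sin(x) + 2*cos(x).
Then F(pi/6) - F(0) = (-sqrt(3)*pi**2/72 + pi/6 + sqrt(3)) - (2) = -2 - sqrt(3)*pi**2/72 + pi/6 + sqrt(3).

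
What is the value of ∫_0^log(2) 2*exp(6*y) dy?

21

Let u = exp(y), so du = exp(y) dy. When y = 0, u = 1; when y = log(2), u = 2.
The integral becomes 2·∫ u**5 du from 1 to 2, with antiderivative u**6/3.
Back in y: F(y) = exp(6*y)/3.
Then F(log(2)) - F(0) = (64/3) - (1/3) = 21.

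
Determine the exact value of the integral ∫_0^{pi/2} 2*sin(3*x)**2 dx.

Use the identity sin^2(3*x) = (1 - cos(6*x))/2.
An antiderivative is F(x) = x - sin(6*x)/6.
Then F(pi/2) - F(0) = (pi/2) - (0) = pi/2.

pi/2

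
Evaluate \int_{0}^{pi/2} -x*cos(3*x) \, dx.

Integrate by parts once (u = x, dv = -cos(3*x) dx).
An antiderivative is F(x) = -x*sin(3*x)/3 - cos(3*x)/9.
Then F(pi/2) - F(0) = (pi/6) - (-1/9) = 1/9 + pi/6.

1/9 + pi/6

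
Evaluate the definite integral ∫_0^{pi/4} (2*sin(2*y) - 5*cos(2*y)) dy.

An antiderivative is F(y) = -5*sin(2*y)/2 - cos(2*y).
Then F(pi/4) - F(0) = (-5/2) - (-1) = -3/2.

-3/2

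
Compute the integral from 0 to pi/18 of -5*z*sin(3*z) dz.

Integrate by parts once (u = z, dv = -5*sin(3*z) dz).
An antiderivative is F(z) = 5*z*cos(3*z)/3 - 5*sin(3*z)/9.
Then F(pi/18) - F(0) = (-5/18 + 5*sqrt(3)*pi/108) - (0) = -5/18 + 5*sqrt(3)*pi/108.

-5/18 + 5*sqrt(3)*pi/108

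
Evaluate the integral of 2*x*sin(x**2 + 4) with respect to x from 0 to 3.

-cos(13) + cos(4)

Let u = x**2 + 4, so du = 2*x dx. When x = 0, u = 4; when x = 3, u = 13.
The integral becomes ∫ sin(u) du from 4 to 13, with antiderivative -cos(u).
Back in x: F(x) = -cos(x**2 + 4).
Then F(3) - F(0) = (-cos(13)) - (-cos(4)) = -cos(13) + cos(4).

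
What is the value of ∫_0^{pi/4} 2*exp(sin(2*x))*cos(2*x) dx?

-1 + E

Let u = sin(2*x), so du = 2*cos(2*x) dx. When x = 0, u = 0; when x = pi/4, u = 1.
The integral becomes ∫ exp(u) du from 0 to 1, with antiderivative exp(u).
Back in x: F(x) = exp(sin(2*x)).
Then F(pi/4) - F(0) = (E) - (1) = -1 + E.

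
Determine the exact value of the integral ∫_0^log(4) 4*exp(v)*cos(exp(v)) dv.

Let u = exp(v), so du = exp(v) dv. When v = 0, u = 1; when v = log(4), u = 4.
The integral becomes 4·∫ cos(u) du from 1 to 4, with antiderivative 4*sin(u).
Back in v: F(v) = 4*sin(exp(v)).
Then F(log(4)) - F(0) = (4*sin(4)) - (4*sin(1)) = -4*sin(1) + 4*sin(4).

-4*sin(1) + 4*sin(4)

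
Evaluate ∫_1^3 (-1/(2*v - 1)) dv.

An antiderivative is F(v) = -log(2*v - 1)/2.
Then F(3) - F(1) = (-log(5)/2) - (0) = -log(5)/2.

-log(5)/2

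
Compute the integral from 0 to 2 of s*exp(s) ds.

Integrate by parts once (u = s, dv = exp(s) ds).
An antiderivative is F(s) = (s - 1)*exp(s).
Then F(2) - F(0) = (exp(2)) - (-1) = 1 + exp(2).

1 + exp(2)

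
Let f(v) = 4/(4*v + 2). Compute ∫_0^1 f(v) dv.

Let u = 4*v + 2, so du = 4 dv. When v = 0, u = 2; when v = 1, u = 6.
The integral becomes ∫ 1/u du from 2 to 6, with antiderivative log(u).
Back in v: F(v) = log(4*v + 2).
Then F(1) - F(0) = (log(6)) - (log(2)) = log(3).

log(3)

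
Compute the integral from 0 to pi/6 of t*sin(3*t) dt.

1/9

Integrate by parts once (u = t, dv = sin(3*t) dt).
An antiderivative is F(t) = -t*cos(3*t)/3 + sin(3*t)/9.
Then F(pi/6) - F(0) = (1/9) - (0) = 1/9.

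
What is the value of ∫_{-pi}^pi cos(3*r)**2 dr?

pi

Use the identity cos^2(3*r) = (1 + cos(6*r))/2.
An antiderivative is F(r) = r/2 + sin(6*r)/12.
Then F(pi) - F(-pi) = (pi/2) - (-pi/2) = pi.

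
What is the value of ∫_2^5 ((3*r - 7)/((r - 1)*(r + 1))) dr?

Factor the denominator: r**2 - 1 = (r + 1)(r - 1).
Partial fractions: (3*r - 7)/((r - 1)*(r + 1)) = 5/(r + 1) - 2/(r - 1).
An antiderivative is F(r) = -2*log(r - 1) + 5*log(r + 1).
Then F(5) - F(2) = (log(2) + 5*log(3)) - (5*log(3)) = log(2).

log(2)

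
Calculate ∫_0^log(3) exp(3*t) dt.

Let u = exp(t), so du = exp(t) dt. When t = 0, u = 1; when t = log(3), u = 3.
The integral becomes ∫ u**2 du from 1 to 3, with antiderivative u**3/3.
Back in t: F(t) = exp(3*t)/3.
Then F(log(3)) - F(0) = (9) - (1/3) = 26/3.

26/3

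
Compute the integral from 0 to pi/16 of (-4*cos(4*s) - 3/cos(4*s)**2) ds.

-3/4 - sqrt(2)/2

An antiderivative is F(s) = -sin(4*s) - 3*tan(4*s)/4.
Then F(pi/16) - F(0) = (-3/4 - sqrt(2)/2) - (0) = -3/4 - sqrt(2)/2.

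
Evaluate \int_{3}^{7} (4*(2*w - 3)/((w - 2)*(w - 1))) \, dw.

4*log(3) + 4*log(5)

Factor the denominator: w**2 - 3*w + 2 = (w - 1)(w - 2).
Partial fractions: 4*(2*w - 3)/((w - 2)*(w - 1)) = 4/(w - 1) + 4/(w - 2).
An antiderivative is F(w) = 4*log(w - 2) + 4*log(w - 1).
Then F(7) - F(3) = (4*log(2) + 4*log(3) + 4*log(5)) - (log(16)) = 4*log(3) + 4*log(5).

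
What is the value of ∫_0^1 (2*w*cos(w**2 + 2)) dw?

-sin(2) + sin(3)

Let u = w**2 + 2, so du = 2*w dw. When w = 0, u = 2; when w = 1, u = 3.
The integral becomes ∫ cos(u) du from 2 to 3, with antiderivative sin(u).
Back in w: F(w) = sin(w**2 + 2).
Then F(1) - F(0) = (sin(3)) - (sin(2)) = -sin(2) + sin(3).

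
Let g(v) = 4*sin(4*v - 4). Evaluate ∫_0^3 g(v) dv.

Let u = 4*v - 4, so du = 4 dv. When v = 0, u = -4; when v = 3, u = 8.
The integral becomes ∫ sin(u) du from -4 to 8, with antiderivative -cos(u).
Back in v: F(v) = -cos(4*v - 4).
Then F(3) - F(0) = (-cos(8)) - (-cos(4)) = cos(4) - cos(8).

cos(4) - cos(8)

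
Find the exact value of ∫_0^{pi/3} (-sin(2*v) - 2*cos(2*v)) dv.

An antiderivative is F(v) = -sin(2*v) + cos(2*v)/2.
Then F(pi/3) - F(0) = (-sqrt(3)/2 - 1/4) - (1/2) = -sqrt(3)/2 - 3/4.

-sqrt(3)/2 - 3/4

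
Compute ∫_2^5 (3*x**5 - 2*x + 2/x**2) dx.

77601/10

By the power rule, an antiderivative is F(x) = x**6/2 - x**2 - 2/x.
Then F(5) - F(2) = (77871/10) - (27) = 77601/10.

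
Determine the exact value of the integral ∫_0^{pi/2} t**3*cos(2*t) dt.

Integrate by parts 3 times (u = t^3, dv = cos(2*t) dt).
An antiderivative is F(t) = t**3*sin(2*t)/2 + 3*t**2*cos(2*t)/4 - 3*t*sin(2*t)/4 - 3*cos(2*t)/8.
Then F(pi/2) - F(0) = (3/8 - 3*pi**2/16) - (-3/8) = 3/4 - 3*pi**2/16.

3/4 - 3*pi**2/16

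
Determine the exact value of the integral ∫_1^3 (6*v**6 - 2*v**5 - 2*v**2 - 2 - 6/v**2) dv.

11240/7

By the power rule, an antiderivative is F(v) = 6*v**7/7 - v**6/3 - 2*v**3/3 - 2*v + 6/v.
Then F(3) - F(1) = (11267/7) - (27/7) = 11240/7.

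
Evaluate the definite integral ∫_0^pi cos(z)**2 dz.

Use the identity cos^2(z) = (1 + cos(2*z))/2.
An antiderivative is F(z) = z/2 + sin(2*z)/4.
Then F(pi) - F(0) = (pi/2) - (0) = pi/2.

pi/2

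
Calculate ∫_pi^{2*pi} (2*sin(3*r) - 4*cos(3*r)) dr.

An antiderivative is F(r) = -4*sin(3*r)/3 - 2*cos(3*r)/3.
Then F(2*pi) - F(pi) = (-2/3) - (2/3) = -4/3.

-4/3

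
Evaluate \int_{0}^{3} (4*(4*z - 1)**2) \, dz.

444

Let u = 4*z - 1, so du = 4 dz. When z = 0, u = -1; when z = 3, u = 11.
The integral becomes ∫ u**2 du from -1 to 11, with antiderivative u**3/3.
Back in z: F(z) = (4*z - 1)**3/3.
Then F(3) - F(0) = (1331/3) - (-1/3) = 444.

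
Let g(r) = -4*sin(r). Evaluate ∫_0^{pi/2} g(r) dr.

An antiderivative is F(r) = 4*cos(r).
Then F(pi/2) - F(0) = (0) - (4) = -4.

-4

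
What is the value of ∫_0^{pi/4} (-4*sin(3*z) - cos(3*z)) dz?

An antiderivative is F(z) = -sin(3*z)/3 + 4*cos(3*z)/3.
Then F(pi/4) - F(0) = (-5*sqrt(2)/6) - (4/3) = -4/3 - 5*sqrt(2)/6.

-4/3 - 5*sqrt(2)/6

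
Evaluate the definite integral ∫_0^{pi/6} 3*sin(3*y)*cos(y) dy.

15/16

Use the identity sin(3*y)cos(y) = [sin(4*y) + sin(2*y)]/2.
An antiderivative is F(y) = -3*cos(2*y)/4 - 3*cos(4*y)/8.
Then F(pi/6) - F(0) = (-3/16) - (-9/8) = 15/16.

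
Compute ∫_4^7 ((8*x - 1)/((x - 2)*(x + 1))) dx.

Factor the denominator: x**2 - x - 2 = (x + 1)(x - 2).
Partial fractions: (8*x - 1)/((x - 2)*(x + 1)) = 3/(x + 1) + 5/(x - 2).
An antiderivative is F(x) = 5*log(x - 2) + 3*log(x + 1).
Then F(7) - F(4) = (9*log(2) + 5*log(5)) - (5*log(2) + 3*log(5)) = 4*log(2) + 2*log(5).

4*log(2) + 2*log(5)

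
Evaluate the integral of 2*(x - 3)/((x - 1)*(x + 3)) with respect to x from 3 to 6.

Factor the denominator: x**2 + 2*x - 3 = (x + 3)(x - 1).
Partial fractions: 2*(x - 3)/((x - 1)*(x + 3)) = 3/(x + 3) - 1/(x - 1).
An antiderivative is F(x) = -log(x - 1) + 3*log(x + 3).
Then F(6) - F(3) = (-log(5) + 6*log(3)) - (2*log(2) + 3*log(3)) = log(27/20).

log(27/20)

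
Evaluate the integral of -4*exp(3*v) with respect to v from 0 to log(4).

-84

An antiderivative is F(v) = -4*exp(3*v)/3.
Then F(log(4)) - F(0) = (-256/3) - (-4/3) = -84.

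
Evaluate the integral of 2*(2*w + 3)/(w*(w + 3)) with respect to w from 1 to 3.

Factor the denominator: w**2 + 3*w = (w + 3)w.
Partial fractions: 2*(2*w + 3)/(w*(w + 3)) = 2/(w + 3) + 2/w.
An antiderivative is F(w) = 2*log(w) + 2*log(w + 3).
Then F(3) - F(1) = (2*log(2) + 4*log(3)) - (log(16)) = log(81/4).

log(81/4)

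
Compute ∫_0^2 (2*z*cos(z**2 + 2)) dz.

Let u = z**2 + 2, so du = 2*z dz. When z = 0, u = 2; when z = 2, u = 6.
The integral becomes ∫ cos(u) du from 2 to 6, with antiderivative sin(u).
Back in z: F(z) = sin(z**2 + 2).
Then F(2) - F(0) = (sin(6)) - (sin(2)) = -sin(2) + sin(6).

-sin(2) + sin(6)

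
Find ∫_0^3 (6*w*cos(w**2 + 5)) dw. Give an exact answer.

Let u = w**2 + 5, so du = 2*w dw. When w = 0, u = 5; when w = 3, u = 14.
The integral becomes 3·∫ cos(u) du from 5 to 14, with antiderivative 3*sin(u).
Back in w: F(w) = 3*sin(w**2 + 5).
Then F(3) - F(0) = (3*sin(14)) - (3*sin(5)) = -3*sin(5) + 3*sin(14).

-3*sin(5) + 3*sin(14)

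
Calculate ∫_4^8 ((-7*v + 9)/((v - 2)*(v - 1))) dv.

Factor the denominator: v**2 - 3*v + 2 = (v - 1)(v - 2).
Partial fractions: (-7*v + 9)/((v - 2)*(v - 1)) = -2/(v - 1) - 5/(v - 2).
An antiderivative is F(v) = -5*log(v - 2) - 2*log(v - 1).
Then F(8) - F(4) = (-5*log(3) - 2*log(7) - 5*log(2)) - (-5*log(2) - 2*log(3)) = -2*log(7) - 3*log(3).

-2*log(7) - 3*log(3)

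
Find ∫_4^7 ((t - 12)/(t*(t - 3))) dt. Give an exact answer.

Factor the denominator: t**2 - 3*t = t(t - 3).
Partial fractions: (t - 12)/(t*(t - 3)) = 4/t - 3/(t - 3).
An antiderivative is F(t) = 4*log(t) - 3*log(t - 3).
Then F(7) - F(4) = (-6*log(2) + 4*log(7)) - (8*log(2)) = -14*log(2) + 4*log(7).

-14*log(2) + 4*log(7)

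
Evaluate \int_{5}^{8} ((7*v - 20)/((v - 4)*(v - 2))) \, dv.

11*log(2)

Factor the denominator: v**2 - 6*v + 8 = (v - 2)(v - 4).
Partial fractions: (7*v - 20)/((v - 4)*(v - 2)) = 3/(v - 2) + 4/(v - 4).
An antiderivative is F(v) = 4*log(v - 4) + 3*log(v - 2).
Then F(8) - F(5) = (3*log(3) + 11*log(2)) - (log(27)) = 11*log(2).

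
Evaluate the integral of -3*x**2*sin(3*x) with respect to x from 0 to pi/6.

Integrate by parts twice (u = x^2, dv = -3*sin(3*x) dx).
An antiderivative is F(x) = x**2*cos(3*x) - 2*x*sin(3*x)/3 - 2*cos(3*x)/9.
Then F(pi/6) - F(0) = (-pi/9) - (-2/9) = 2/9 - pi/9.

2/9 - pi/9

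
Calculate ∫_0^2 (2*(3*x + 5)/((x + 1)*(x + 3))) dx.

-2*log(3) + 4*log(5)

Factor the denominator: x**2 + 4*x + 3 = (x + 3)(x + 1).
Partial fractions: 2*(3*x + 5)/((x + 1)*(x + 3)) = 4/(x + 3) + 2/(x + 1).
An antiderivative is F(x) = 2*log(x + 1) + 4*log(x + 3).
Then F(2) - F(0) = (2*log(3) + 4*log(5)) - (log(81)) = -2*log(3) + 4*log(5).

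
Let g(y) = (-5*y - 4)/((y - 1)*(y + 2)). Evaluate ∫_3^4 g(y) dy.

-5*log(3) + log(2) + 2*log(5)

Factor the denominator: y**2 + y - 2 = (y + 2)(y - 1).
Partial fractions: (-5*y - 4)/((y - 1)*(y + 2)) = -2/(y + 2) - 3/(y - 1).
An antiderivative is F(y) = -3*log(y - 1) - 2*log(y + 2).
Then F(4) - F(3) = (-5*log(3) - 2*log(2)) - (-2*log(5) - 3*log(2)) = -5*log(3) + log(2) + 2*log(5).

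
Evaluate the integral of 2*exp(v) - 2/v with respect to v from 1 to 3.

-2*exp(1) - 2*log(3) + 2*exp(3)

An antiderivative is F(v) = 2*exp(v) - 2*log(v).
Then F(3) - F(1) = (-2*log(3) + 2*exp(3)) - (2*exp(1)) = -2*exp(1) - 2*log(3) + 2*exp(3).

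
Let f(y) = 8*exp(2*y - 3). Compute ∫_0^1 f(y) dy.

-(4 - 4*exp(2))*exp(-3)

Let u = 2*y - 3, so du = 2 dy. When y = 0, u = -3; when y = 1, u = -1.
The integral becomes 4·∫ exp(u) du from -3 to -1, with antiderivative 4*exp(u).
Back in y: F(y) = 4*exp(2*y - 3).
Then F(1) - F(0) = (4*exp(-1)) - (4*exp(-3)) = -(4 - 4*exp(2))*exp(-3).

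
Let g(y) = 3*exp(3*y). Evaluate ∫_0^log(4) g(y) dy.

Let u = exp(y), so du = exp(y) dy. When y = 0, u = 1; when y = log(4), u = 4.
The integral becomes 3·∫ u**2 du from 1 to 4, with antiderivative u**3.
Back in y: F(y) = exp(3*y).
Then F(log(4)) - F(0) = (64) - (1) = 63.

63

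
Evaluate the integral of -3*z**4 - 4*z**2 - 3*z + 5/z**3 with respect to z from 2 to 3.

-57271/360

By the power rule, an antiderivative is F(z) = -3*z**5/5 - 4*z**3/3 - 3*z**2/2 - 5/(2*z**2).
Then F(3) - F(2) = (-8801/45) - (-4379/120) = -57271/360.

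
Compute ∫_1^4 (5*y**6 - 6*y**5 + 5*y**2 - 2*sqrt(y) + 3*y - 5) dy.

323833/42

By the power rule, an antiderivative is F(y) = 5*y**7/7 - y**6 - 4*y**(3/2)/3 + 5*y**3/3 + 3*y**2/2 - 5*y.
Then F(4) - F(1) = (53948/7) - (-145/42) = 323833/42.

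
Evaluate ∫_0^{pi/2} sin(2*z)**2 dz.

pi/4

Use the identity sin^2(2*z) = (1 - cos(4*z))/2.
An antiderivative is F(z) = z/2 - sin(4*z)/8.
Then F(pi/2) - F(0) = (pi/4) - (0) = pi/4.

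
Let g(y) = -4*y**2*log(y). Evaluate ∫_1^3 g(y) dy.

Integrate by parts once (u = ln y, dv = -4*y**2 dy).
An antiderivative is F(y) = -4*y**3*(3*log(y) - 1)/9.
Then F(3) - F(1) = (12 - 36*log(3)) - (4/9) = 104/9 - 36*log(3).

104/9 - 36*log(3)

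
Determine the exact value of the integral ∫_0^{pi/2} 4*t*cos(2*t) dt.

-2

Integrate by parts once (u = t, dv = 4*cos(2*t) dt).
An antiderivative is F(t) = 2*t*sin(2*t) + cos(2*t).
Then F(pi/2) - F(0) = (-1) - (1) = -2.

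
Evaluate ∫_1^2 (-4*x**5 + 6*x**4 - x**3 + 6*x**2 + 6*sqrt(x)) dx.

29/20 + 8*sqrt(2)

By the power rule, an antiderivative is F(x) = -2*x**6/3 + 6*x**5/5 - x**4/4 + 4*x**(3/2) + 2*x**3.
Then F(2) - F(1) = (116/15 + 8*sqrt(2)) - (377/60) = 29/20 + 8*sqrt(2).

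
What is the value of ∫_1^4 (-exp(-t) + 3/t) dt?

-exp(-1) + exp(-4) + 6*log(2)

An antiderivative is F(t) = 3*log(t) + exp(-t).
Then F(4) - F(1) = (exp(-4) + 6*log(2)) - (exp(-1)) = -exp(-1) + exp(-4) + 6*log(2).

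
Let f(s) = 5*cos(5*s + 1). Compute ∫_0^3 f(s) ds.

Let u = 5*s + 1, so du = 5 ds. When s = 0, u = 1; when s = 3, u = 16.
The integral becomes ∫ cos(u) du from 1 to 16, with antiderivative sin(u).
Back in s: F(s) = sin(5*s + 1).
Then F(3) - F(0) = (sin(16)) - (sin(1)) = -sin(1) + sin(16).

-sin(1) + sin(16)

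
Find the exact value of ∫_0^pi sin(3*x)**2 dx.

Use the identity sin^2(3*x) = (1 - cos(6*x))/2.
An antiderivative is F(x) = x/2 - sin(6*x)/12.
Then F(pi) - F(0) = (pi/2) - (0) = pi/2.

pi/2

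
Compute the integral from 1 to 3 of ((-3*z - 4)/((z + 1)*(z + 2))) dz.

log(9/50)

Factor the denominator: z**2 + 3*z + 2 = (z + 2)(z + 1).
Partial fractions: (-3*z - 4)/((z + 1)*(z + 2)) = -2/(z + 2) - 1/(z + 1).
An antiderivative is F(z) = -log(z + 1) - 2*log(z + 2).
Then F(3) - F(1) = (-log(100)) - (-log(18)) = log(9/50).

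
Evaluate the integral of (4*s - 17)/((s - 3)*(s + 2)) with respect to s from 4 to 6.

-6*log(3) + 10*log(2)

Factor the denominator: s**2 - s - 6 = (s + 2)(s - 3).
Partial fractions: (4*s - 17)/((s - 3)*(s + 2)) = 5/(s + 2) - 1/(s - 3).
An antiderivative is F(s) = -log(s - 3) + 5*log(s + 2).
Then F(6) - F(4) = (-log(3) + 15*log(2)) - (5*log(2) + 5*log(3)) = -6*log(3) + 10*log(2).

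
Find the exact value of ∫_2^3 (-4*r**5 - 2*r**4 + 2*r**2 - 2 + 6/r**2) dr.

-7741/15

By the power rule, an antiderivative is F(r) = -2*r**6/3 - 2*r**5/5 + 2*r**3/3 - 2*r - 6/r.
Then F(3) - F(2) = (-2866/5) - (-857/15) = -7741/15.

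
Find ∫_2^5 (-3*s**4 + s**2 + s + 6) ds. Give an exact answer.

By the power rule, an antiderivative is F(s) = -3*s**5/5 + s**3/3 + s**2/2 + 6*s.
Then F(5) - F(2) = (-10745/6) - (-38/15) = -17883/10.

-17883/10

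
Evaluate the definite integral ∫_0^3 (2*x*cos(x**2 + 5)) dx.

-sin(5) + sin(14)

Let u = x**2 + 5, so du = 2*x dx. When x = 0, u = 5; when x = 3, u = 14.
The integral becomes ∫ cos(u) du from 5 to 14, with antiderivative sin(u).
Back in x: F(x) = sin(x**2 + 5).
Then F(3) - F(0) = (sin(14)) - (sin(5)) = -sin(5) + sin(14).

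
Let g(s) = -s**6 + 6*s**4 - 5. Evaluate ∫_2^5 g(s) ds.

-260604/35

By the power rule, an antiderivative is F(s) = -s**7/7 + 6*s**5/5 - 5*s.
Then F(5) - F(2) = (-52050/7) - (354/35) = -260604/35.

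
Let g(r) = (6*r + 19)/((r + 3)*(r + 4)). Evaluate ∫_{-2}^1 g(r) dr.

Factor the denominator: r**2 + 7*r + 12 = (r + 4)(r + 3).
Partial fractions: (6*r + 19)/((r + 3)*(r + 4)) = 5/(r + 4) + 1/(r + 3).
An antiderivative is F(r) = log(r + 3) + 5*log(r + 4).
Then F(1) - F(-2) = (2*log(2) + 5*log(5)) - (log(32)) = -3*log(2) + 5*log(5).

-3*log(2) + 5*log(5)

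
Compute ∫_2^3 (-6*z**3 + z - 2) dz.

-97

By the power rule, an antiderivative is F(z) = -3*z**4/2 + z**2/2 - 2*z.
Then F(3) - F(2) = (-123) - (-26) = -97.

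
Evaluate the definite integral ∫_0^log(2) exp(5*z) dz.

31/5

Let u = exp(z), so du = exp(z) dz. When z = 0, u = 1; when z = log(2), u = 2.
The integral becomes ∫ u**4 du from 1 to 2, with antiderivative u**5/5.
Back in z: F(z) = exp(5*z)/5.
Then F(log(2)) - F(0) = (32/5) - (1/5) = 31/5.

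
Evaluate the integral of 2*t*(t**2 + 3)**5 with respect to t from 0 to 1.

Let u = t**2 + 3, so du = 2*t dt. When t = 0, u = 3; when t = 1, u = 4.
The integral becomes ∫ u**5 du from 3 to 4, with antiderivative u**6/6.
Back in t: F(t) = (t**2 + 3)**6/6.
Then F(1) - F(0) = (2048/3) - (243/2) = 3367/6.

3367/6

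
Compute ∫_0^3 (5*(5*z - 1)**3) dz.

38415/4

Let u = 5*z - 1, so du = 5 dz. When z = 0, u = -1; when z = 3, u = 14.
The integral becomes ∫ u**3 du from -1 to 14, with antiderivative u**4/4.
Back in z: F(z) = (5*z - 1)**4/4.
Then F(3) - F(0) = (9604) - (1/4) = 38415/4.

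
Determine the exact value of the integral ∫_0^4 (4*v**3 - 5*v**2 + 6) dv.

520/3

By the power rule, an antiderivative is F(v) = v**4 - 5*v**3/3 + 6*v.
Then F(4) - F(0) = (520/3) - (0) = 520/3.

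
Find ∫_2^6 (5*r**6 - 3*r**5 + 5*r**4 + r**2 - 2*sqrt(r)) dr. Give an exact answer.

-8*sqrt(6) + 8*sqrt(2)/3 + 3871984/21

By the power rule, an antiderivative is F(r) = 5*r**7/7 - r**6/2 + r**5 - 4*r**(3/2)/3 + r**3/3.
Then F(6) - F(2) = (1291320/7 - 8*sqrt(6)) - (1976/21 - 8*sqrt(2)/3) = -8*sqrt(6) + 8*sqrt(2)/3 + 3871984/21.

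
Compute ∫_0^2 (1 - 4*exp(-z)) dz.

-2 + 4*exp(-2)

An antiderivative is F(z) = z + 4*exp(-z).
Then F(2) - F(0) = (4*exp(-2) + 2) - (4) = -2 + 4*exp(-2).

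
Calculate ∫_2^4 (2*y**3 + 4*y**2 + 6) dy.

By the power rule, an antiderivative is F(y) = y**4/2 + 4*y**3/3 + 6*y.
Then F(4) - F(2) = (712/3) - (92/3) = 620/3.

620/3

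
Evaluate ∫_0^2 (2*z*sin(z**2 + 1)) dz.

Let u = z**2 + 1, so du = 2*z dz. When z = 0, u = 1; when z = 2, u = 5.
The integral becomes ∫ sin(u) du from 1 to 5, with antiderivative -cos(u).
Back in z: F(z) = -cos(z**2 + 1).
Then F(2) - F(0) = (-cos(5)) - (-cos(1)) = -cos(5) + cos(1).

-cos(5) + cos(1)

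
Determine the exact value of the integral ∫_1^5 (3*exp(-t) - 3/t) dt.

An antiderivative is F(t) = -3*log(t) - 3*exp(-t).
Then F(5) - F(1) = (-3*log(5) - 3*exp(-5)) - (-3*exp(-1)) = -3*log(5) - 3*exp(-5) + 3*exp(-1).

-3*log(5) - 3*exp(-5) + 3*exp(-1)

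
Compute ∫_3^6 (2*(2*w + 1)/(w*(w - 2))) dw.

Factor the denominator: w**2 - 2*w = w(w - 2).
Partial fractions: 2*(2*w + 1)/(w*(w - 2)) = -1/w + 5/(w - 2).
An antiderivative is F(w) = -log(w) + 5*log(w - 2).
Then F(6) - F(3) = (-log(3) + 9*log(2)) - (-log(3)) = 9*log(2).

9*log(2)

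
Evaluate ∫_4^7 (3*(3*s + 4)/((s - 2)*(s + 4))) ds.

Factor the denominator: s**2 + 2*s - 8 = (s + 4)(s - 2).
Partial fractions: 3*(3*s + 4)/((s - 2)*(s + 4)) = 4/(s + 4) + 5/(s - 2).
An antiderivative is F(s) = 5*log(s - 2) + 4*log(s + 4).
Then F(7) - F(4) = (5*log(5) + 4*log(11)) - (17*log(2)) = -17*log(2) + 5*log(5) + 4*log(11).

-17*log(2) + 5*log(5) + 4*log(11)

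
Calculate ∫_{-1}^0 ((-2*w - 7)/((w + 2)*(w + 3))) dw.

log(3/16)

Factor the denominator: w**2 + 5*w + 6 = (w + 3)(w + 2).
Partial fractions: (-2*w - 7)/((w + 2)*(w + 3)) = 1/(w + 3) - 3/(w + 2).
An antiderivative is F(w) = -3*log(w + 2) + log(w + 3).
Then F(0) - F(-1) = (log(3/8)) - (log(2)) = log(3/16).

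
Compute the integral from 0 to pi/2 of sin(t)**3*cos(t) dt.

Let u = sin(t), so du = cos(t) dt. When t = 0, u = 0; when t = pi/2, u = 1.
The integral becomes ∫ u**3 du from 0 to 1, with antiderivative u**4/4.
Back in t: F(t) = sin(t)**4/4.
Then F(pi/2) - F(0) = (1/4) - (0) = 1/4.

1/4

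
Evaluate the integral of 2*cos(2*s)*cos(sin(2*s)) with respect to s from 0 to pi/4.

sin(1)

Let u = sin(2*s), so du = 2*cos(2*s) ds. When s = 0, u = 0; when s = pi/4, u = 1.
The integral becomes ∫ cos(u) du from 0 to 1, with antiderivative sin(u).
Back in s: F(s) = sin(sin(2*s)).
Then F(pi/4) - F(0) = (sin(1)) - (0) = sin(1).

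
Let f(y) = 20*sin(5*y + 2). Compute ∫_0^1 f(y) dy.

-4*cos(7) + 4*cos(2)

Let u = 5*y + 2, so du = 5 dy. When y = 0, u = 2; when y = 1, u = 7.
The integral becomes 4·∫ sin(u) du from 2 to 7, with antiderivative -4*cos(u).
Back in y: F(y) = -4*cos(5*y + 2).
Then F(1) - F(0) = (-4*cos(7)) - (-4*cos(2)) = -4*cos(7) + 4*cos(2).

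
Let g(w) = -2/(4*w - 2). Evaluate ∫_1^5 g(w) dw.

An antiderivative is F(w) = -log(4*w - 2)/2.
Then F(5) - F(1) = (-log(18)/2) - (-log(2)/2) = -log(3).

-log(3)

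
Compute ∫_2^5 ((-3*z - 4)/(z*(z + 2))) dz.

-2*log(5) - log(7) + 4*log(2)

Factor the denominator: z**2 + 2*z = (z + 2)z.
Partial fractions: (-3*z - 4)/(z*(z + 2)) = -1/(z + 2) - 2/z.
An antiderivative is F(z) = -2*log(z) - log(z + 2).
Then F(5) - F(2) = (-2*log(5) - log(7)) - (-log(16)) = -2*log(5) - log(7) + 4*log(2).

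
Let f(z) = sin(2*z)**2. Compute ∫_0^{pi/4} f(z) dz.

Use the identity sin^2(2*z) = (1 - cos(4*z))/2.
An antiderivative is F(z) = z/2 - sin(4*z)/8.
Then F(pi/4) - F(0) = (pi/8) - (0) = pi/8.

pi/8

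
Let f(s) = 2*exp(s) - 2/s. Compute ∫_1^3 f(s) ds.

-2*exp(1) - 2*log(3) + 2*exp(3)

An antiderivative is F(s) = 2*exp(s) - 2*log(s).
Then F(3) - F(1) = (-2*log(3) + 2*exp(3)) - (2*exp(1)) = -2*exp(1) - 2*log(3) + 2*exp(3).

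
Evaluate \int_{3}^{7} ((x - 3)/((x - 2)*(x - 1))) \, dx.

Factor the denominator: x**2 - 3*x + 2 = (x - 1)(x - 2).
Partial fractions: (x - 3)/((x - 2)*(x - 1)) = 2/(x - 1) - 1/(x - 2).
An antiderivative is F(x) = -log(x - 2) + 2*log(x - 1).
Then F(7) - F(3) = (log(36/5)) - (log(4)) = log(9/5).

log(9/5)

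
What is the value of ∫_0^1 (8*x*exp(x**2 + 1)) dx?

4*E*(-1 + E)

Let u = x**2 + 1, so du = 2*x dx. When x = 0, u = 1; when x = 1, u = 2.
The integral becomes 4·∫ exp(u) du from 1 to 2, with antiderivative 4*exp(u).
Back in x: F(x) = 4*exp(x**2 + 1).
Then F(1) - F(0) = (4*exp(2)) - (4*exp(1)) = 4*exp(1)*(-1 + exp(1)).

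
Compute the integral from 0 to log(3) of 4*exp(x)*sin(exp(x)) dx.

Let u = exp(x), so du = exp(x) dx. When x = 0, u = 1; when x = log(3), u = 3.
The integral becomes 4·∫ sin(u) du from 1 to 3, with antiderivative -4*cos(u).
Back in x: F(x) = -4*cos(exp(x)).
Then F(log(3)) - F(0) = (-4*cos(3)) - (-4*cos(1)) = 4*cos(1) - 4*cos(3).

4*cos(1) - 4*cos(3)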